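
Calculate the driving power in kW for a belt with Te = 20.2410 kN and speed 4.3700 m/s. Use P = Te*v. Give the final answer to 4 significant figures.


P = Te * v = 20.2410 * 4.3700
P = 88.45 kW


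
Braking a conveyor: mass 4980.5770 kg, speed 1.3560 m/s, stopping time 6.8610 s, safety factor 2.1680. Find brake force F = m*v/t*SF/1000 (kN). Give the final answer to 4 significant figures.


F = 4980.5770 * 1.3560 / 6.8610 * 2.1680 / 1000
F = 2.134 kN


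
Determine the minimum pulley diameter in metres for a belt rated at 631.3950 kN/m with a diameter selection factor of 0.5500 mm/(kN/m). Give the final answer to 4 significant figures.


D = 631.3950 * 0.5500 / 1000
D = 0.3473 m


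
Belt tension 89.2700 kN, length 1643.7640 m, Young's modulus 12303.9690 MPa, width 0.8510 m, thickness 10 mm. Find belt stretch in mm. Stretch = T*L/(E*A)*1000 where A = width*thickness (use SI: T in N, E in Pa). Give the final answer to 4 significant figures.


A = 0.8510 * 0.01 = 0.00851 m^2
Stretch = 89.2700*1000 * 1643.7640 / (12303.9690e6 * 0.00851) * 1000
Stretch = 1401 mm


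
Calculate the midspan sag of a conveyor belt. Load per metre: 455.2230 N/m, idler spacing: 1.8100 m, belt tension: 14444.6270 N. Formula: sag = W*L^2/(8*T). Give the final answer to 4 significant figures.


sag = 455.2230 * 1.8100^2 / (8 * 14444.6270)
sag = 0.01291 m


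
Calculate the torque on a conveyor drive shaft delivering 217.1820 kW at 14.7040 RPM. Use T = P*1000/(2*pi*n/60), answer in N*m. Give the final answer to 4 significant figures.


omega = 2*pi*14.7040/60 = 1.5398 rad/s
T = 217.1820*1000 / 1.5398
T = 141000 N*m


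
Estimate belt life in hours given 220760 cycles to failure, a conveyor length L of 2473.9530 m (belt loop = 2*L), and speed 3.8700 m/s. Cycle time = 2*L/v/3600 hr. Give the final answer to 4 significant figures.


cycle_time = 2 * 2473.9530 / 3.8700 / 3600 = 0.355147 hr
life = 220760 * 0.355147 = 78400 hours


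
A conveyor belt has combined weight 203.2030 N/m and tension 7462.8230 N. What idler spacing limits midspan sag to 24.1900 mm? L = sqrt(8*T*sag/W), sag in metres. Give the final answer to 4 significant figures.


sag = 24.1900/1000 = 0.024190 m
L = sqrt(8 * 7462.8230 * 0.024190 / 203.2030)
L = 2.666 m


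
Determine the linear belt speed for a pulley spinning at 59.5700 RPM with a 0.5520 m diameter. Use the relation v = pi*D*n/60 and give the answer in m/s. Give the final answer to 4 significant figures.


v = pi * 0.5520 * 59.5700 / 60
v = 1.722 m/s


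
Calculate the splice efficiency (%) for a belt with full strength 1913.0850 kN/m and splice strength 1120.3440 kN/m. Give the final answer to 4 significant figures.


Eff = 1120.3440 / 1913.0850 * 100
Eff = 58.56 %


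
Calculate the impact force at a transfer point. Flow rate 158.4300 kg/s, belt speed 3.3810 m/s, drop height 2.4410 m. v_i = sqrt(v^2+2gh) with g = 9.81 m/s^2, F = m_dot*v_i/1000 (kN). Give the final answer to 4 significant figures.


v_i = sqrt(3.3810^2 + 2*9.81*2.4410) = 7.70218 m/s
F = 158.4300 * 7.70218 / 1000
F = 1.220 kN


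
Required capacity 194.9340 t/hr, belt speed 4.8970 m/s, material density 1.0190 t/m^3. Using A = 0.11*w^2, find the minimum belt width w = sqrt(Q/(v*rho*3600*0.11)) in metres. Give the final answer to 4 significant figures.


A_req = 194.9340 / (4.8970 * 1.0190 * 3600) = 0.0108513 m^2
w = sqrt(0.0108513 / 0.11)
w = 0.3141 m


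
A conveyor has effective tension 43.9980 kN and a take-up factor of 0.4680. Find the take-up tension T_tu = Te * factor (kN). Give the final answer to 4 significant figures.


T_tu = 43.9980 * 0.4680
T_tu = 20.59 kN


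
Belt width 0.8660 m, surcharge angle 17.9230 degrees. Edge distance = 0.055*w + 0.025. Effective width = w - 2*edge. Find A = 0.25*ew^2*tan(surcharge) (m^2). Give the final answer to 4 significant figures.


edge = 0.055*0.8660 + 0.025 = 0.07263 m
ew = 0.8660 - 2*0.07263 = 0.72074 m
A = 0.25 * 0.72074^2 * tan(17.9230 deg)
A = 0.04200 m^2


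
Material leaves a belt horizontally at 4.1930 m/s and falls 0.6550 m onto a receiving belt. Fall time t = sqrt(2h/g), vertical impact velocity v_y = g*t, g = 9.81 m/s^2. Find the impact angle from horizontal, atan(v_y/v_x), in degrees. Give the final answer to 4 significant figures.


t = sqrt(2*0.6550/9.81) = 0.365427 s
v_y = 9.81 * 0.365427 = 3.58484 m/s
angle = atan(3.58484 / 4.1930) = 40.53 deg


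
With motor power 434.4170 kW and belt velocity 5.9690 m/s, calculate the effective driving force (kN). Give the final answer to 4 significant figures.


Te = P / v = 434.4170 / 5.9690
Te = 72.78 kN


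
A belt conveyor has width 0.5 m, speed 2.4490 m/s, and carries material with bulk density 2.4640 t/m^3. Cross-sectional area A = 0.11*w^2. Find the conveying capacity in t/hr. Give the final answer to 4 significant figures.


A = 0.11 * 0.5^2 = 0.0275 m^2
C = 0.0275 * 2.4490 * 2.4640 * 3600
C = 597.4 t/hr


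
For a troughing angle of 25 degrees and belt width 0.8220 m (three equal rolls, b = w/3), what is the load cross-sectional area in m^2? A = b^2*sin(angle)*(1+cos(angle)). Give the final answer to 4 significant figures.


b = 0.8220/3 = 0.274 m
A = 0.274^2 * sin(25 deg) * (1 + cos(25 deg))
A = 0.06048 m^2


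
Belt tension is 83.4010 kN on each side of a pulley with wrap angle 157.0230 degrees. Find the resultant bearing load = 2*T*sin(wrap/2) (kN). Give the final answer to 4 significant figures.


F = 2 * 83.4010 * sin(157.0230/2 deg)
F = 163.5 kN


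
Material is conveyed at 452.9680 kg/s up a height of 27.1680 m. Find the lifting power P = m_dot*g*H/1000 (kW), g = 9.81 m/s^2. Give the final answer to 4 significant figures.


P = 452.9680 * 9.81 * 27.1680 / 1000
P = 120.7 kW


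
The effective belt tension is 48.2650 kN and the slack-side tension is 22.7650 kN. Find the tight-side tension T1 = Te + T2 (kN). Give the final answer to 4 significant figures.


T1 = Te + T2 = 48.2650 + 22.7650
T1 = 71.03 kN


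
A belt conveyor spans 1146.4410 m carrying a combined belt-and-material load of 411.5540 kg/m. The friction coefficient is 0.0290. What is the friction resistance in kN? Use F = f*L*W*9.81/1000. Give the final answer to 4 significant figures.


F = 0.0290 * 1146.4410 * 411.5540 * 9.81 / 1000
F = 134.2 kN


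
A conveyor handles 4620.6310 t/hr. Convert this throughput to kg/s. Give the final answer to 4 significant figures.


m_dot = 4620.6310 * 1000 / 3600
m_dot = 1284 kg/s


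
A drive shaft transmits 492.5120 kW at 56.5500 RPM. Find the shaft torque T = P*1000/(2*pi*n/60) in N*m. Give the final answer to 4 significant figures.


omega = 2*pi*56.5500/60 = 5.9219 rad/s
T = 492.5120*1000 / 5.9219
T = 83170 N*m


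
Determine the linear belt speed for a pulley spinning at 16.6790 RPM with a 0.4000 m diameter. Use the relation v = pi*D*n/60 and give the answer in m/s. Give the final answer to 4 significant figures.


v = pi * 0.4000 * 16.6790 / 60
v = 0.3493 m/s


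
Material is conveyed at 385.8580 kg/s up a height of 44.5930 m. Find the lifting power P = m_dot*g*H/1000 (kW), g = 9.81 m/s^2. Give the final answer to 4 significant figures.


P = 385.8580 * 9.81 * 44.5930 / 1000
P = 168.8 kW


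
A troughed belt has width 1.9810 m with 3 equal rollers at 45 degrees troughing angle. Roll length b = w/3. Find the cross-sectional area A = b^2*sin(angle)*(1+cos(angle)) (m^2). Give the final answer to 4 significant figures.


b = 1.9810/3 = 0.660333 m
A = 0.660333^2 * sin(45 deg) * (1 + cos(45 deg))
A = 0.5263 m^2


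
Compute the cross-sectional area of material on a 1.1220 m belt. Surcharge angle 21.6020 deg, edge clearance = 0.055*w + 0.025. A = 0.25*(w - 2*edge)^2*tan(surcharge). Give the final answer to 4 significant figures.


edge = 0.055*1.1220 + 0.025 = 0.08671 m
ew = 1.1220 - 2*0.08671 = 0.94858 m
A = 0.25 * 0.94858^2 * tan(21.6020 deg)
A = 0.08907 m^2


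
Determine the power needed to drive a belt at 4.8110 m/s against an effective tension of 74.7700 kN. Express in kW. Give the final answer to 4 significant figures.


P = Te * v = 74.7700 * 4.8110
P = 359.7 kW


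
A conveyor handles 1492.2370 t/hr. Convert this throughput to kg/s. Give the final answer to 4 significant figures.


m_dot = 1492.2370 * 1000 / 3600
m_dot = 414.5 kg/s


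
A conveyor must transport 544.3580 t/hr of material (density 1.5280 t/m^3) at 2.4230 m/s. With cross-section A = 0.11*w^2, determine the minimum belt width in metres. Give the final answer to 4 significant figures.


A_req = 544.3580 / (2.4230 * 1.5280 * 3600) = 0.0408418 m^2
w = sqrt(0.0408418 / 0.11)
w = 0.6093 m


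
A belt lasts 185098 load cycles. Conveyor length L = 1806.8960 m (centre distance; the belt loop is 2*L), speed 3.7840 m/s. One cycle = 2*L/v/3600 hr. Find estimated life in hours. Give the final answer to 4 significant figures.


cycle_time = 2 * 1806.8960 / 3.7840 / 3600 = 0.265283 hr
life = 185098 * 0.265283 = 49100 hours


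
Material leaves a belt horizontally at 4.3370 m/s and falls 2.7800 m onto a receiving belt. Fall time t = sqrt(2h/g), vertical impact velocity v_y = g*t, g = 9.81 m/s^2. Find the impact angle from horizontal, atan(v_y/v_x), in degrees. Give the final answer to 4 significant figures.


t = sqrt(2*2.7800/9.81) = 0.75284 s
v_y = 9.81 * 0.75284 = 7.38536 m/s
angle = atan(7.38536 / 4.3370) = 59.58 deg


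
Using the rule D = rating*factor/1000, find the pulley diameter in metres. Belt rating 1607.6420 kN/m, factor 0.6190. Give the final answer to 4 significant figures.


D = 1607.6420 * 0.6190 / 1000
D = 0.9951 m


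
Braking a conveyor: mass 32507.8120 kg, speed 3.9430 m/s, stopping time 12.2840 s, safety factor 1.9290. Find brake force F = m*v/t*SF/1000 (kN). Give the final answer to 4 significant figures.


F = 32507.8120 * 3.9430 / 12.2840 * 1.9290 / 1000
F = 20.13 kN


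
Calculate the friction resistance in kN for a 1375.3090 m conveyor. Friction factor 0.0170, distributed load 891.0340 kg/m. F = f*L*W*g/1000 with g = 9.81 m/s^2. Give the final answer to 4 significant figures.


F = 0.0170 * 1375.3090 * 891.0340 * 9.81 / 1000
F = 204.4 kN


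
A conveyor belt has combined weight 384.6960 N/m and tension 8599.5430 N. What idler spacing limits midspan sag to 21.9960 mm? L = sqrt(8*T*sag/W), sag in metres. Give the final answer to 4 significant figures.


sag = 21.9960/1000 = 0.021996 m
L = sqrt(8 * 8599.5430 * 0.021996 / 384.6960)
L = 1.983 m


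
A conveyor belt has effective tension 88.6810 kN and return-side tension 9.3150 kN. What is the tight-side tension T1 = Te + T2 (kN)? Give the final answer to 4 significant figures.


T1 = Te + T2 = 88.6810 + 9.3150
T1 = 98.00 kN


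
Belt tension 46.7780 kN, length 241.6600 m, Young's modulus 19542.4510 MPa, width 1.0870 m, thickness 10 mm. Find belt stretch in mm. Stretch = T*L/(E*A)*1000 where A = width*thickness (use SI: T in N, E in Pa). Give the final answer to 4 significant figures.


A = 1.0870 * 0.01 = 0.01087 m^2
Stretch = 46.7780*1000 * 241.6600 / (19542.4510e6 * 0.01087) * 1000
Stretch = 53.22 mm


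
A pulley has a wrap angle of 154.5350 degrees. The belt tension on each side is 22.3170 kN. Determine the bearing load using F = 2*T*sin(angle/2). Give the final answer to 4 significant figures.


F = 2 * 22.3170 * sin(154.5350/2 deg)
F = 43.54 kN


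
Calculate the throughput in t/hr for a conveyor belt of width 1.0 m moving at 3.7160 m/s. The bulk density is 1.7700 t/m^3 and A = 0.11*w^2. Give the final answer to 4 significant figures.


A = 0.11 * 1.0^2 = 0.11 m^2
C = 0.11 * 3.7160 * 1.7700 * 3600
C = 2605 t/hr


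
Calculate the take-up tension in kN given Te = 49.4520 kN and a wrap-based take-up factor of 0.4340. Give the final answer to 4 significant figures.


T_tu = 49.4520 * 0.4340
T_tu = 21.46 kN


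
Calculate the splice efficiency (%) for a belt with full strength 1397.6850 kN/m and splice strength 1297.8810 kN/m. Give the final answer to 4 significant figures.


Eff = 1297.8810 / 1397.6850 * 100
Eff = 92.86 %


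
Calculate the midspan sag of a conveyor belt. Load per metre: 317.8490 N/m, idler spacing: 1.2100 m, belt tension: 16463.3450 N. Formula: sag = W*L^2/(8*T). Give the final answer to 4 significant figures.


sag = 317.8490 * 1.2100^2 / (8 * 16463.3450)
sag = 0.003533 m


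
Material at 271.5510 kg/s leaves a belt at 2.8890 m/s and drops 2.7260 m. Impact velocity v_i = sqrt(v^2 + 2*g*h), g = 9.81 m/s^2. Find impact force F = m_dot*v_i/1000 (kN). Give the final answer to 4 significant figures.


v_i = sqrt(2.8890^2 + 2*9.81*2.7260) = 7.86323 m/s
F = 271.5510 * 7.86323 / 1000
F = 2.135 kN


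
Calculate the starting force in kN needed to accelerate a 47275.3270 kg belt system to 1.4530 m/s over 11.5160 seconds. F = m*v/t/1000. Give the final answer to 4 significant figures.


F = 47275.3270 * 1.4530 / 11.5160 / 1000
F = 5.965 kN


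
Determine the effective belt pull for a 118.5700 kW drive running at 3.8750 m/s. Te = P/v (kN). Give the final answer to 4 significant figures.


Te = P / v = 118.5700 / 3.8750
Te = 30.60 kN


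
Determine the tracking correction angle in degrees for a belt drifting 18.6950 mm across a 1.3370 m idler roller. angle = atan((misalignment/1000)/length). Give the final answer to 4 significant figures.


misalign_m = 18.6950 / 1000 = 0.018695 m
angle = atan(0.018695 / 1.3370)
angle = 0.8011 deg


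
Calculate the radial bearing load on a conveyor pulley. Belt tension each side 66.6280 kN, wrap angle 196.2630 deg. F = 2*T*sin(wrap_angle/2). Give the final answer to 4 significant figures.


F = 2 * 66.6280 * sin(196.2630/2 deg)
F = 131.9 kN


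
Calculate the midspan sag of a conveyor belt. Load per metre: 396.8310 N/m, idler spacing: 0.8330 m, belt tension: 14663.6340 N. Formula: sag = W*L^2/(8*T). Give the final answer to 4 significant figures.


sag = 396.8310 * 0.8330^2 / (8 * 14663.6340)
sag = 0.002347 m


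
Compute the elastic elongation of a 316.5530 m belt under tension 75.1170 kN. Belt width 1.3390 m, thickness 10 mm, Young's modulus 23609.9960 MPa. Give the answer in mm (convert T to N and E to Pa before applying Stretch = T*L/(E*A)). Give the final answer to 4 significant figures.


A = 1.3390 * 0.01 = 0.01339 m^2
Stretch = 75.1170*1000 * 316.5530 / (23609.9960e6 * 0.01339) * 1000
Stretch = 75.22 mm


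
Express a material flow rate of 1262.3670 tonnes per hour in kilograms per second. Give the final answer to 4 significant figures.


m_dot = 1262.3670 * 1000 / 3600
m_dot = 350.7 kg/s


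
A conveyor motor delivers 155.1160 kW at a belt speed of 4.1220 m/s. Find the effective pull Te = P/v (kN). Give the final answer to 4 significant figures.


Te = P / v = 155.1160 / 4.1220
Te = 37.63 kN


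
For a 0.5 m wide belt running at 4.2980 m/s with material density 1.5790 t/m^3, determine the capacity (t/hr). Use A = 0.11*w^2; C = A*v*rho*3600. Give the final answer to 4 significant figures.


A = 0.11 * 0.5^2 = 0.0275 m^2
C = 0.0275 * 4.2980 * 1.5790 * 3600
C = 671.9 t/hr


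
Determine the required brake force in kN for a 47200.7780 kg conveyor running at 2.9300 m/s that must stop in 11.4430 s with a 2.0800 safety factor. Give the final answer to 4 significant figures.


F = 47200.7780 * 2.9300 / 11.4430 * 2.0800 / 1000
F = 25.14 kN


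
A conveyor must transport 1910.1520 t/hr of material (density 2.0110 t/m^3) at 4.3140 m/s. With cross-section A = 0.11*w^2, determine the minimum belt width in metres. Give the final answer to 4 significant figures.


A_req = 1910.1520 / (4.3140 * 2.0110 * 3600) = 0.0611608 m^2
w = sqrt(0.0611608 / 0.11)
w = 0.7457 m


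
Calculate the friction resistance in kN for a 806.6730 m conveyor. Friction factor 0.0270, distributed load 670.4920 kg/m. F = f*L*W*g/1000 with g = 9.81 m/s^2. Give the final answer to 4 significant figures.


F = 0.0270 * 806.6730 * 670.4920 * 9.81 / 1000
F = 143.3 kN


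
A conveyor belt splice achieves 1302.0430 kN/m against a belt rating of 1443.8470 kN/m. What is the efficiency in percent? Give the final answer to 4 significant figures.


Eff = 1302.0430 / 1443.8470 * 100
Eff = 90.18 %


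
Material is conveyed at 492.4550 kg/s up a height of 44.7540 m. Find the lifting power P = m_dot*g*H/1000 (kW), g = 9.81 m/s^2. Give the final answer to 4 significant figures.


P = 492.4550 * 9.81 * 44.7540 / 1000
P = 216.2 kW


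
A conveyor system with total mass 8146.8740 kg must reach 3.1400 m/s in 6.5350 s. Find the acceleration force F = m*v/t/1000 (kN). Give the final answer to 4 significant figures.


F = 8146.8740 * 3.1400 / 6.5350 / 1000
F = 3.914 kN


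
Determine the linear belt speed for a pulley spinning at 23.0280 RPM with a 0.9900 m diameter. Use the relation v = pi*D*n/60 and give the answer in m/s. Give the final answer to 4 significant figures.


v = pi * 0.9900 * 23.0280 / 60
v = 1.194 m/s


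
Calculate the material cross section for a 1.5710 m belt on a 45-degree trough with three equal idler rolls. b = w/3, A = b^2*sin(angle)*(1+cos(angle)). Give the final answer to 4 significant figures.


b = 1.5710/3 = 0.523667 m
A = 0.523667^2 * sin(45 deg) * (1 + cos(45 deg))
A = 0.3310 m^2


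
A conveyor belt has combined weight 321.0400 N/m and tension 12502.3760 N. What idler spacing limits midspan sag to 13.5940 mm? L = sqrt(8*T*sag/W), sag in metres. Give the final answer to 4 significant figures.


sag = 13.5940/1000 = 0.013594 m
L = sqrt(8 * 12502.3760 * 0.013594 / 321.0400)
L = 2.058 m


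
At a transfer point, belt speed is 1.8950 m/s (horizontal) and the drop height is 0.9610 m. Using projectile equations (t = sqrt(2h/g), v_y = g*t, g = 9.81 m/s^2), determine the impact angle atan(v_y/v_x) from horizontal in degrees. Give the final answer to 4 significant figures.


t = sqrt(2*0.9610/9.81) = 0.442631 s
v_y = 9.81 * 0.442631 = 4.34221 m/s
angle = atan(4.34221 / 1.8950) = 66.42 deg


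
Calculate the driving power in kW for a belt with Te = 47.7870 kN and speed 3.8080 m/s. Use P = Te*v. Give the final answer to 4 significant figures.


P = Te * v = 47.7870 * 3.8080
P = 182.0 kW


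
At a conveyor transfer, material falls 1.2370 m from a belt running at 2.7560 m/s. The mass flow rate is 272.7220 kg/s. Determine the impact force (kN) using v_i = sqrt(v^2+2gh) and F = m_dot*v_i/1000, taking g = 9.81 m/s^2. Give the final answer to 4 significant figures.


v_i = sqrt(2.7560^2 + 2*9.81*1.2370) = 5.64495 m/s
F = 272.7220 * 5.64495 / 1000
F = 1.540 kN


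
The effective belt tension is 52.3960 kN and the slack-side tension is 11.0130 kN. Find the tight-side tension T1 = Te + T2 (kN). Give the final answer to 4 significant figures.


T1 = Te + T2 = 52.3960 + 11.0130
T1 = 63.41 kN


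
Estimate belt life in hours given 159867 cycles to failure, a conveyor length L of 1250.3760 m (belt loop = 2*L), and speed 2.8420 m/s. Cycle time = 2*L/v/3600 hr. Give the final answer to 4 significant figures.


cycle_time = 2 * 1250.3760 / 2.8420 / 3600 = 0.244424 hr
life = 159867 * 0.244424 = 39080 hours


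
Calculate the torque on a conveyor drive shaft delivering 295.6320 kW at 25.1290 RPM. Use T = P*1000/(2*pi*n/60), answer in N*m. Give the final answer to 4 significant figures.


omega = 2*pi*25.1290/60 = 2.6315 rad/s
T = 295.6320*1000 / 2.6315
T = 112300 N*m


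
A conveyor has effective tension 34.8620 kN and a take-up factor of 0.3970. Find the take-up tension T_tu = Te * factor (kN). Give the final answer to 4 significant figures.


T_tu = 34.8620 * 0.3970
T_tu = 13.84 kN


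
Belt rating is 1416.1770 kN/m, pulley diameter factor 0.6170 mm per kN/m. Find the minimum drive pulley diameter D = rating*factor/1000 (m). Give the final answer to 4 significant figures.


D = 1416.1770 * 0.6170 / 1000
D = 0.8738 m


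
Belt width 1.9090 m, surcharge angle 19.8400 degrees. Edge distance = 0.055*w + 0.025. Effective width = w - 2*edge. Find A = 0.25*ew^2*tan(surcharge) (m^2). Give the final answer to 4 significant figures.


edge = 0.055*1.9090 + 0.025 = 0.129995 m
ew = 1.9090 - 2*0.129995 = 1.64901 m
A = 0.25 * 1.64901^2 * tan(19.8400 deg)
A = 0.2453 m^2


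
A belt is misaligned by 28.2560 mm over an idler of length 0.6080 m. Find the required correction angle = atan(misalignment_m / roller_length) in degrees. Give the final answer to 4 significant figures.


misalign_m = 28.2560 / 1000 = 0.028256 m
angle = atan(0.028256 / 0.6080)
angle = 2.661 deg


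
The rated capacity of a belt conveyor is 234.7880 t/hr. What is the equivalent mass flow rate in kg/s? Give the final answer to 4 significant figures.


m_dot = 234.7880 * 1000 / 3600
m_dot = 65.22 kg/s


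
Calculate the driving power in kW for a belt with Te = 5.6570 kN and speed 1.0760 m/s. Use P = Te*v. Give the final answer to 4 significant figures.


P = Te * v = 5.6570 * 1.0760
P = 6.087 kW


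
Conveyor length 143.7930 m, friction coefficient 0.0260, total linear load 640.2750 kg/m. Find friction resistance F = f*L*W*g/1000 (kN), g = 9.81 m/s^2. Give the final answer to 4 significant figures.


F = 0.0260 * 143.7930 * 640.2750 * 9.81 / 1000
F = 23.48 kN


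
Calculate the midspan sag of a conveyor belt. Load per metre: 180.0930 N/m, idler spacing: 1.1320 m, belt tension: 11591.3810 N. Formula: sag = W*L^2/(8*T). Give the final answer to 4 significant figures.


sag = 180.0930 * 1.1320^2 / (8 * 11591.3810)
sag = 0.002489 m


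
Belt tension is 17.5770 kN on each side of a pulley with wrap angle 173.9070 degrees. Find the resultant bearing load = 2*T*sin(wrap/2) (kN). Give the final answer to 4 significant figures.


F = 2 * 17.5770 * sin(173.9070/2 deg)
F = 35.10 kN


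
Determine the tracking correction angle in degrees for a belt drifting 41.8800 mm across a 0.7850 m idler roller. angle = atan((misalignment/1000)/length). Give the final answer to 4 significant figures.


misalign_m = 41.8800 / 1000 = 0.041880 m
angle = atan(0.041880 / 0.7850)
angle = 3.054 deg


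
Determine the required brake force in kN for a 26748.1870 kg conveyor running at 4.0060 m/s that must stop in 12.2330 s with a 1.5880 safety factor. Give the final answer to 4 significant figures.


F = 26748.1870 * 4.0060 / 12.2330 * 1.5880 / 1000
F = 13.91 kN


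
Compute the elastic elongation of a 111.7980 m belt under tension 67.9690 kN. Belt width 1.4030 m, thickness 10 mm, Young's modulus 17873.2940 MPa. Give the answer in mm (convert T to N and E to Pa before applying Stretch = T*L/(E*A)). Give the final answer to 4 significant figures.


A = 1.4030 * 0.01 = 0.01403 m^2
Stretch = 67.9690*1000 * 111.7980 / (17873.2940e6 * 0.01403) * 1000
Stretch = 30.30 mm


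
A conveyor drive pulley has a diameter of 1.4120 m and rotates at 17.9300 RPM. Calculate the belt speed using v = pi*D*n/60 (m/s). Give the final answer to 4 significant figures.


v = pi * 1.4120 * 17.9300 / 60
v = 1.326 m/s


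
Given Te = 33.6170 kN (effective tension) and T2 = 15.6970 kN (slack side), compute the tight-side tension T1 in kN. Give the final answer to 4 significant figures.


T1 = Te + T2 = 33.6170 + 15.6970
T1 = 49.31 kN


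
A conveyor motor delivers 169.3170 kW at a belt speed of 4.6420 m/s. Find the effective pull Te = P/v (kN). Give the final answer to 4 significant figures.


Te = P / v = 169.3170 / 4.6420
Te = 36.48 kN


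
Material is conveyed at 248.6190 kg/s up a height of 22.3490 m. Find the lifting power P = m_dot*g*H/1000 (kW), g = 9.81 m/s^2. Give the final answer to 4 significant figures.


P = 248.6190 * 9.81 * 22.3490 / 1000
P = 54.51 kW


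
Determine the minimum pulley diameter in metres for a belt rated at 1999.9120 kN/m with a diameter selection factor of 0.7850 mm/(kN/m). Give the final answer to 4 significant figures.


D = 1999.9120 * 0.7850 / 1000
D = 1.570 m


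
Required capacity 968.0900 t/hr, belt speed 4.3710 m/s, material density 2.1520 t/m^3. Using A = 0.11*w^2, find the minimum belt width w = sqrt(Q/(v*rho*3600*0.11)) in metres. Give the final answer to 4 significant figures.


A_req = 968.0900 / (4.3710 * 2.1520 * 3600) = 0.0285884 m^2
w = sqrt(0.0285884 / 0.11)
w = 0.5098 m


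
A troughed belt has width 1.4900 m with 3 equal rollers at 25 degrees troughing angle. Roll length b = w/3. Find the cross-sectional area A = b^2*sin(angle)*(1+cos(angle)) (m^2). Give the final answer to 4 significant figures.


b = 1.4900/3 = 0.496667 m
A = 0.496667^2 * sin(25 deg) * (1 + cos(25 deg))
A = 0.1987 m^2


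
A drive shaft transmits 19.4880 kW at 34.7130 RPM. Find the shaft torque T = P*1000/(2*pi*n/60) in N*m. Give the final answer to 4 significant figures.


omega = 2*pi*34.7130/60 = 3.63514 rad/s
T = 19.4880*1000 / 3.63514
T = 5361 N*m


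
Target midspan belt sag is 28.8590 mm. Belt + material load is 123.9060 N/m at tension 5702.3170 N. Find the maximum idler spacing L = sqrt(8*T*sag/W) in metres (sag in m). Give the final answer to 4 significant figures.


sag = 28.8590/1000 = 0.028859 m
L = sqrt(8 * 5702.3170 * 0.028859 / 123.9060)
L = 3.260 m


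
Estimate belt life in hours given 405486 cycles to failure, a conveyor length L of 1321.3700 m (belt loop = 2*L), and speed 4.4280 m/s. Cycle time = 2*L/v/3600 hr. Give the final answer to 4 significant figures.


cycle_time = 2 * 1321.3700 / 4.4280 / 3600 = 0.165785 hr
life = 405486 * 0.165785 = 67220 hours


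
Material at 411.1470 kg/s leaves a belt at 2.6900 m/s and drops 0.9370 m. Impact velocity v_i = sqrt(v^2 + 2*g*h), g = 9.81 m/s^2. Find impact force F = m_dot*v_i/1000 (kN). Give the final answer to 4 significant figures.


v_i = sqrt(2.6900^2 + 2*9.81*0.9370) = 5.06162 m/s
F = 411.1470 * 5.06162 / 1000
F = 2.081 kN


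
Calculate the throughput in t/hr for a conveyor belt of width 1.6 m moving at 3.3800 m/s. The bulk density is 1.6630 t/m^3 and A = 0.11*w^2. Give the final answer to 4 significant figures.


A = 0.11 * 1.6^2 = 0.2816 m^2
C = 0.2816 * 3.3800 * 1.6630 * 3600
C = 5698 t/hr


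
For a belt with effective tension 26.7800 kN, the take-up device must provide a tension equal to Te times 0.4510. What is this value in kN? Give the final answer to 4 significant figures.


T_tu = 26.7800 * 0.4510
T_tu = 12.08 kN


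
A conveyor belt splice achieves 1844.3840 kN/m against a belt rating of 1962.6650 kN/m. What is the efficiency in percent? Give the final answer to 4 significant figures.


Eff = 1844.3840 / 1962.6650 * 100
Eff = 93.97 %


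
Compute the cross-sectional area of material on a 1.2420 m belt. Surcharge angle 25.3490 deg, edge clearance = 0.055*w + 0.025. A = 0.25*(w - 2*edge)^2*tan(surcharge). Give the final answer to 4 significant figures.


edge = 0.055*1.2420 + 0.025 = 0.09331 m
ew = 1.2420 - 2*0.09331 = 1.05538 m
A = 0.25 * 1.05538^2 * tan(25.3490 deg)
A = 0.1319 m^2


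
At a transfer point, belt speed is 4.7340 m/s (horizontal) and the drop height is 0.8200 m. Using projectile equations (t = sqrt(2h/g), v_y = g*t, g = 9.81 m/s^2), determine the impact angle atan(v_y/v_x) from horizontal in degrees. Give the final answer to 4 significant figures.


t = sqrt(2*0.8200/9.81) = 0.408872 s
v_y = 9.81 * 0.408872 = 4.01103 m/s
angle = atan(4.01103 / 4.7340) = 40.27 deg


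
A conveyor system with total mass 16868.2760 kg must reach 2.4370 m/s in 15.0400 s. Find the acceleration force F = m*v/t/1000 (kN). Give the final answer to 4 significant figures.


F = 16868.2760 * 2.4370 / 15.0400 / 1000
F = 2.733 kN


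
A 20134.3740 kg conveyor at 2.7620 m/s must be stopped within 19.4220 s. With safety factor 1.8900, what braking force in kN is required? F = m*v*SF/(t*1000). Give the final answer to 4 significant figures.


F = 20134.3740 * 2.7620 / 19.4220 * 1.8900 / 1000
F = 5.412 kN


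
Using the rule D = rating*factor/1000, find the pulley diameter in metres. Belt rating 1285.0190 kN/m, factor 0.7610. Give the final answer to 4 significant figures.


D = 1285.0190 * 0.7610 / 1000
D = 0.9779 m


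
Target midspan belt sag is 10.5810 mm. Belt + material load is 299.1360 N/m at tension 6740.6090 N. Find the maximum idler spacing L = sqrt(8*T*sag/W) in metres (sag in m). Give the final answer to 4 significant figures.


sag = 10.5810/1000 = 0.010581 m
L = sqrt(8 * 6740.6090 * 0.010581 / 299.1360)
L = 1.381 m


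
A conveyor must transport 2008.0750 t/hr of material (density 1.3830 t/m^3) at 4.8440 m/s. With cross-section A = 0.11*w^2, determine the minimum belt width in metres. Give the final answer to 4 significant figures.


A_req = 2008.0750 / (4.8440 * 1.3830 * 3600) = 0.0832628 m^2
w = sqrt(0.0832628 / 0.11)
w = 0.8700 m


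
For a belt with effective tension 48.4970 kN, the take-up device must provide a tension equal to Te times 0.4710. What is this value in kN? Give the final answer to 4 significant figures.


T_tu = 48.4970 * 0.4710
T_tu = 22.84 kN


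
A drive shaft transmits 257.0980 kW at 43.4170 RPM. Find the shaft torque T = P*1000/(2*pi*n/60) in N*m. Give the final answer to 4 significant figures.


omega = 2*pi*43.4170/60 = 4.54662 rad/s
T = 257.0980*1000 / 4.54662
T = 56550 N*m


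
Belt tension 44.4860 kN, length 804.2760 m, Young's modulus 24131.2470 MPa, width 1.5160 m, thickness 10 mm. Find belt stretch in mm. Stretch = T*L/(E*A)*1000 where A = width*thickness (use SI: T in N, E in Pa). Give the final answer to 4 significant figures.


A = 1.5160 * 0.01 = 0.01516 m^2
Stretch = 44.4860*1000 * 804.2760 / (24131.2470e6 * 0.01516) * 1000
Stretch = 97.80 mm


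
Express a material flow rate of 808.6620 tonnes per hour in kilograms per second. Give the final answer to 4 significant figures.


m_dot = 808.6620 * 1000 / 3600
m_dot = 224.6 kg/s


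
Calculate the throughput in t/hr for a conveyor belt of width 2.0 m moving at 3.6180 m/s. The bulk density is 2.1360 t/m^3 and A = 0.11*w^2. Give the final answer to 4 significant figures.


A = 0.11 * 2.0^2 = 0.44 m^2
C = 0.44 * 3.6180 * 2.1360 * 3600
C = 12240 t/hr


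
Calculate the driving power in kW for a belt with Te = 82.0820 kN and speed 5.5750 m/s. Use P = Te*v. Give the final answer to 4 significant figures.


P = Te * v = 82.0820 * 5.5750
P = 457.6 kW


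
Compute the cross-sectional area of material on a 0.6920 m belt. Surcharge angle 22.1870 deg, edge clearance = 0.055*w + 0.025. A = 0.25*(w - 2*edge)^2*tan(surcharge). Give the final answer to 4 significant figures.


edge = 0.055*0.6920 + 0.025 = 0.06306 m
ew = 0.6920 - 2*0.06306 = 0.56588 m
A = 0.25 * 0.56588^2 * tan(22.1870 deg)
A = 0.03265 m^2


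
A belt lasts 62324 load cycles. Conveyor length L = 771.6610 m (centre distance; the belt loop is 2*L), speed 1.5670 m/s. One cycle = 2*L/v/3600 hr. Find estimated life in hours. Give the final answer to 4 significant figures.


cycle_time = 2 * 771.6610 / 1.5670 / 3600 = 0.27358 hr
life = 62324 * 0.27358 = 17050 hours


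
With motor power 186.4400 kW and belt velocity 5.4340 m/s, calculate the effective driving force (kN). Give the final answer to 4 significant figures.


Te = P / v = 186.4400 / 5.4340
Te = 34.31 kN


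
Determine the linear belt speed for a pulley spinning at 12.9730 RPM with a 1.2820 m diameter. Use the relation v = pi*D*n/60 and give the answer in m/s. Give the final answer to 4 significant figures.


v = pi * 1.2820 * 12.9730 / 60
v = 0.8708 m/s


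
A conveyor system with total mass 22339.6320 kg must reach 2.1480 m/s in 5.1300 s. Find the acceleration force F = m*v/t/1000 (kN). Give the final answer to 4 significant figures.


F = 22339.6320 * 2.1480 / 5.1300 / 1000
F = 9.354 kN


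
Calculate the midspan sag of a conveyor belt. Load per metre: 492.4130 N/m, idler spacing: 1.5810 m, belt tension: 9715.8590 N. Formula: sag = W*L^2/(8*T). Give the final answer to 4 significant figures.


sag = 492.4130 * 1.5810^2 / (8 * 9715.8590)
sag = 0.01584 m


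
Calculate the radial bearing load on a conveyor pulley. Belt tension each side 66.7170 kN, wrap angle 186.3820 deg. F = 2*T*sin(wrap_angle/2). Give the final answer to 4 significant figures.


F = 2 * 66.7170 * sin(186.3820/2 deg)
F = 133.2 kN


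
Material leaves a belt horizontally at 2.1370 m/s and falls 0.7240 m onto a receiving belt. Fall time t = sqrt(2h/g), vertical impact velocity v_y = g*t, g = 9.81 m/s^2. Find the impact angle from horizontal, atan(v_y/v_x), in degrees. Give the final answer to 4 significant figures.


t = sqrt(2*0.7240/9.81) = 0.384193 s
v_y = 9.81 * 0.384193 = 3.76893 m/s
angle = atan(3.76893 / 2.1370) = 60.45 deg


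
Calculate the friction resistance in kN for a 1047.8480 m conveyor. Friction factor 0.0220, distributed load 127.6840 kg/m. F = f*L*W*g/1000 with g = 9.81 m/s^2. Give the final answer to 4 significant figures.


F = 0.0220 * 1047.8480 * 127.6840 * 9.81 / 1000
F = 28.88 kN


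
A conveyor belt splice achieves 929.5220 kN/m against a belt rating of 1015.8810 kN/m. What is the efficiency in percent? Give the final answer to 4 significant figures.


Eff = 929.5220 / 1015.8810 * 100
Eff = 91.50 %


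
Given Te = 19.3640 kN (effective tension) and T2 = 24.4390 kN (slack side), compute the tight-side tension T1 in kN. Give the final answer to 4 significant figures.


T1 = Te + T2 = 19.3640 + 24.4390
T1 = 43.80 kN


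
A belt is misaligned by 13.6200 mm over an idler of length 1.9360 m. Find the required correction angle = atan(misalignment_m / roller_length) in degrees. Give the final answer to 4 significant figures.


misalign_m = 13.6200 / 1000 = 0.013620 m
angle = atan(0.013620 / 1.9360)
angle = 0.4031 deg


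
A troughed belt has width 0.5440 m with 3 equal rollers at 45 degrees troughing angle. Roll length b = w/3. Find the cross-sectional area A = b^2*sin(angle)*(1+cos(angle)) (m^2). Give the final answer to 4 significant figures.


b = 0.5440/3 = 0.181333 m
A = 0.181333^2 * sin(45 deg) * (1 + cos(45 deg))
A = 0.03969 m^2


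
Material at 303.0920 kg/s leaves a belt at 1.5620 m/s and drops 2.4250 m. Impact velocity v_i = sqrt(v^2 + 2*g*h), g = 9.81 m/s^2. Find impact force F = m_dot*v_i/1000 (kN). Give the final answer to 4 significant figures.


v_i = sqrt(1.5620^2 + 2*9.81*2.4250) = 7.07236 m/s
F = 303.0920 * 7.07236 / 1000
F = 2.144 kN


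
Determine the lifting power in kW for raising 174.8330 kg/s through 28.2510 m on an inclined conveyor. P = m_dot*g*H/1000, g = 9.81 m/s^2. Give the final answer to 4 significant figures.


P = 174.8330 * 9.81 * 28.2510 / 1000
P = 48.45 kW


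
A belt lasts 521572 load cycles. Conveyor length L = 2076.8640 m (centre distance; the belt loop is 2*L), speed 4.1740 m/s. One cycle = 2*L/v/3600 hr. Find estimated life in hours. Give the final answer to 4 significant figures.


cycle_time = 2 * 2076.8640 / 4.1740 / 3600 = 0.276429 hr
life = 521572 * 0.276429 = 144200 hours


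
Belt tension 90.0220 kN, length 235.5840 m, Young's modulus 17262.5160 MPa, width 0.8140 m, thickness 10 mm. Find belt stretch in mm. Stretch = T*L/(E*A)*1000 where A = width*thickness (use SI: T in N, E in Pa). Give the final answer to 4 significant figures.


A = 0.8140 * 0.01 = 0.00814 m^2
Stretch = 90.0220*1000 * 235.5840 / (17262.5160e6 * 0.00814) * 1000
Stretch = 150.9 mm


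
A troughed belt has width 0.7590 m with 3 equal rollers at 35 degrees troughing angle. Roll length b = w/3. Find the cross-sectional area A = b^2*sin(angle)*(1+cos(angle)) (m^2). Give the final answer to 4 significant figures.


b = 0.7590/3 = 0.253 m
A = 0.253^2 * sin(35 deg) * (1 + cos(35 deg))
A = 0.06679 m^2


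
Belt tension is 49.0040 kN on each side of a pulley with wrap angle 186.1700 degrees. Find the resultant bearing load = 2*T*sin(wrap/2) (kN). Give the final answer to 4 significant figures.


F = 2 * 49.0040 * sin(186.1700/2 deg)
F = 97.87 kN


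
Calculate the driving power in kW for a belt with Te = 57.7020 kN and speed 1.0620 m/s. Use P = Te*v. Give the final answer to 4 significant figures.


P = Te * v = 57.7020 * 1.0620
P = 61.28 kW


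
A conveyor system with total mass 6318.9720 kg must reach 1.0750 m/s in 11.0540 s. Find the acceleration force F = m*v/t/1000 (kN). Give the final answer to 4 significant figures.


F = 6318.9720 * 1.0750 / 11.0540 / 1000
F = 0.6145 kN


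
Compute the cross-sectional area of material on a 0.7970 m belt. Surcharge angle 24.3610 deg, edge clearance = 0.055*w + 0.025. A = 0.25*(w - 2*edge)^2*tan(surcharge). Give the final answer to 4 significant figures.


edge = 0.055*0.7970 + 0.025 = 0.068835 m
ew = 0.7970 - 2*0.068835 = 0.65933 m
A = 0.25 * 0.65933^2 * tan(24.3610 deg)
A = 0.04921 m^2


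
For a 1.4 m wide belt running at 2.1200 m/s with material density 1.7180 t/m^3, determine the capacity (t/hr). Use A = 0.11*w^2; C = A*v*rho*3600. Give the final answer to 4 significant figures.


A = 0.11 * 1.4^2 = 0.2156 m^2
C = 0.2156 * 2.1200 * 1.7180 * 3600
C = 2827 t/hr


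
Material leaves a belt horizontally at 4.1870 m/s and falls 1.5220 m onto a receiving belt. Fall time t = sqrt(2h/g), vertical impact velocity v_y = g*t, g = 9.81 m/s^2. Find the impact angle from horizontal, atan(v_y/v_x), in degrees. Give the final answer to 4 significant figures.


t = sqrt(2*1.5220/9.81) = 0.557042 s
v_y = 9.81 * 0.557042 = 5.46458 m/s
angle = atan(5.46458 / 4.1870) = 52.54 deg


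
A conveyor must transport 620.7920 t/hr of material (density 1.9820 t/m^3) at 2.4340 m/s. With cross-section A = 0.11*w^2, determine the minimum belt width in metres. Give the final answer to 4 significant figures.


A_req = 620.7920 / (2.4340 * 1.9820 * 3600) = 0.0357453 m^2
w = sqrt(0.0357453 / 0.11)
w = 0.5701 m


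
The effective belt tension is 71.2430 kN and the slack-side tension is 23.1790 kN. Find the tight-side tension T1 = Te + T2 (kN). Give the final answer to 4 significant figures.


T1 = Te + T2 = 71.2430 + 23.1790
T1 = 94.42 kN


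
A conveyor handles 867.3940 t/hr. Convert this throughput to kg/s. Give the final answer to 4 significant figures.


m_dot = 867.3940 * 1000 / 3600
m_dot = 240.9 kg/s


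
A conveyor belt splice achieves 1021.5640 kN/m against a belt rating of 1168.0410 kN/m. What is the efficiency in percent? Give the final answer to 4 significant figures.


Eff = 1021.5640 / 1168.0410 * 100
Eff = 87.46 %


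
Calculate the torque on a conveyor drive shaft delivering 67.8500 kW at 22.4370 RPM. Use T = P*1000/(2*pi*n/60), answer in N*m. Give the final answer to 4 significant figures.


omega = 2*pi*22.4370/60 = 2.3496 rad/s
T = 67.8500*1000 / 2.3496
T = 28880 N*m


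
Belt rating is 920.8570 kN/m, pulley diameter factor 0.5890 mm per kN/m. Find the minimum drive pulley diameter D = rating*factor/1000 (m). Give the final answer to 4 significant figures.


D = 920.8570 * 0.5890 / 1000
D = 0.5424 m


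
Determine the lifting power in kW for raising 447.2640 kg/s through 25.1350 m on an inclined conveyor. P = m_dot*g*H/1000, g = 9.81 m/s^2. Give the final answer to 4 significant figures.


P = 447.2640 * 9.81 * 25.1350 / 1000
P = 110.3 kW


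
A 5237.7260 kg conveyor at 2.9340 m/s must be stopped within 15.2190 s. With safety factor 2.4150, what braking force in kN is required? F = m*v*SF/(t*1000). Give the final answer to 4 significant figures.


F = 5237.7260 * 2.9340 / 15.2190 * 2.4150 / 1000
F = 2.439 kN


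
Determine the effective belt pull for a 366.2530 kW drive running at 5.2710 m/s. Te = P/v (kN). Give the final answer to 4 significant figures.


Te = P / v = 366.2530 / 5.2710
Te = 69.48 kN


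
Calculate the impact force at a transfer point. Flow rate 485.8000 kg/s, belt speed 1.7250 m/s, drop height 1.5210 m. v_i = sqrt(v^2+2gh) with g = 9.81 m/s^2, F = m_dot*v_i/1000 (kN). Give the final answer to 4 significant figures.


v_i = sqrt(1.7250^2 + 2*9.81*1.5210) = 5.72867 m/s
F = 485.8000 * 5.72867 / 1000
F = 2.783 kN
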